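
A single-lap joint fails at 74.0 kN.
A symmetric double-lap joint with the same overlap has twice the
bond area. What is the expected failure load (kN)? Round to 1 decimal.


Double-lap load = 2 * 74.0 = 148.0 kN

148.0


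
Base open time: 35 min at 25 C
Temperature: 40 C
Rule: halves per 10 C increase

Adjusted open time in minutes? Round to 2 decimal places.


Acceleration = 2^((40-25)/10) = 2.8284
Open time = 35 / 2.8284 = 12.37 min

12.37


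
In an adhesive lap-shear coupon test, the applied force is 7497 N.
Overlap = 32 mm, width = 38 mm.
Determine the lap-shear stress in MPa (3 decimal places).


stress = F / (overlap * width)
= 7497 / (32 * 38)
= 6.165 MPa

6.165


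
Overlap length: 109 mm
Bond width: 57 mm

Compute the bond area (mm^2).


Bond area = 109 * 57 = 6213 mm^2

6213


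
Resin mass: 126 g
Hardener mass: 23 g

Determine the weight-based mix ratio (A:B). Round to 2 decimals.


Ratio = 126 / 23 = 5.48

5.48


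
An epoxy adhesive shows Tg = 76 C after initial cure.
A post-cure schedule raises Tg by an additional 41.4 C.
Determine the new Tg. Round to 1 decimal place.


New Tg = 76 + 41.4
= 117.4 C

117.4


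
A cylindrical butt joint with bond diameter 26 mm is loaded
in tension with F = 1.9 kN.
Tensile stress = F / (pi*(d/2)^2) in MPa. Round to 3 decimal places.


Area = pi * (26/2)^2 = 530.9292 mm^2
Stress = 1.9*1000 / 530.9292
= 3.579 MPa

3.579


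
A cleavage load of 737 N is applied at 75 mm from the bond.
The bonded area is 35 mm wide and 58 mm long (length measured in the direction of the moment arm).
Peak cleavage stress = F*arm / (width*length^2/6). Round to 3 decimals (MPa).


Moment = 737 * 75 = 55275 N*mm
Section modulus = 35 * 3364 / 6 = 117740 / 6 mm^3
Stress = 55275 / (117740 / 6) = 331650 / 117740
= 2.817 MPa

2.817


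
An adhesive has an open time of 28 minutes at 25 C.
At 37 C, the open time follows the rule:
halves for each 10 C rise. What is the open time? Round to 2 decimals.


Factor = 2^((37-25)/10) = 2.2974
Open time = 28 / 2.2974 = 12.19 min

12.19


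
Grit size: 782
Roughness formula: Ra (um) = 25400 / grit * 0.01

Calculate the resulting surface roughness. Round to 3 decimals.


Ra = 25400 / 782 * 0.01
= 0.325 um

0.325


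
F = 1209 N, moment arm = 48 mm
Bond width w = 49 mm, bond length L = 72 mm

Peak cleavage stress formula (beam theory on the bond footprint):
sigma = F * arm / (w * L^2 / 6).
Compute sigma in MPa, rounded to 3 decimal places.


sigma = (1209 * 48) / (49 * 5184 / 6)
= 58032 * 6 / 254016
= 348192 / 254016
= 1.371 MPa

1.371


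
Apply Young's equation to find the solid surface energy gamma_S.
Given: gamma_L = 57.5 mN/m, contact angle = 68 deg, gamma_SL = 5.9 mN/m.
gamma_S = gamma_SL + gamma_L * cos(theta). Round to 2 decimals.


theta_rad = 68 * pi/180 = 1.186824
gamma_S = 5.9 + 57.5 * cos(1.186824)
= 27.44 mN/m

27.44


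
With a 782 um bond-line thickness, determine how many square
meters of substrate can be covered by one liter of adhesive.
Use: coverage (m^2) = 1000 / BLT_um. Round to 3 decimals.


Coverage = 1000 / 782 = 1.279 m^2

1.279


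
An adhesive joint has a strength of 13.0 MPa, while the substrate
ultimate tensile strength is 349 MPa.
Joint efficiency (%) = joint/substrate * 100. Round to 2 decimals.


Efficiency = 13.0 / 349 * 100
= 3.72%

3.72


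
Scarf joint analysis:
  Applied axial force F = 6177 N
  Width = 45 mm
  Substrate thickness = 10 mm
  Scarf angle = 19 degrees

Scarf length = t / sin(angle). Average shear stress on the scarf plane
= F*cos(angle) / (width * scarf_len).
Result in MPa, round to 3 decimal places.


Scarf length = 10 / sin(19 deg) = 30.7155 mm
cos(19 deg) = 0.945519
Shear = 6177 * 0.945519 / (45 * 30.7155)
= 4.225 MPa

4.225


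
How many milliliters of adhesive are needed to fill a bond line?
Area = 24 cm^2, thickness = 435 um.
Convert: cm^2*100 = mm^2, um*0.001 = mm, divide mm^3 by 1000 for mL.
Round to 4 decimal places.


= (24 * 100) * (435 * 0.001) / 1000
= 1.0440 mL

1.0440


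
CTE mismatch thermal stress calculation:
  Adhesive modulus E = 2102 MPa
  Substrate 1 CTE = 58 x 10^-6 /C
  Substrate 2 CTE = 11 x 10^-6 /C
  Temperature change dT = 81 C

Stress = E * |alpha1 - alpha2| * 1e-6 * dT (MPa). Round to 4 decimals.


delta_alpha = |58 - 11| = 47 x 10^-6/C
Stress = 2102 * 47e-6 * 81
= 8.0023 MPa

8.0023


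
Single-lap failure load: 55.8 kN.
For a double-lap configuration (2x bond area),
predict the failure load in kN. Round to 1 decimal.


Failure load = 55.8 * 2 = 111.6 kN

111.6


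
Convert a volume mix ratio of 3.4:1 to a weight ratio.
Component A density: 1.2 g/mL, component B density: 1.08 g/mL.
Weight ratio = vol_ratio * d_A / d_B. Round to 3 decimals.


= 3.4 * 1.2 / 1.08 = 3.778

3.778


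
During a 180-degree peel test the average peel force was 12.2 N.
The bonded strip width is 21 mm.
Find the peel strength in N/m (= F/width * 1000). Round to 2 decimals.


Peel strength = F/width * 1000
= 12.2 / 21 * 1000
= 580.95 N/m

580.95


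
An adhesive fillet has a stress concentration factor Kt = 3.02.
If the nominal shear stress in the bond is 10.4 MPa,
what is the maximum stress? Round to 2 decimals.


Max stress = 10.4 * 3.02 = 31.41 MPa

31.41


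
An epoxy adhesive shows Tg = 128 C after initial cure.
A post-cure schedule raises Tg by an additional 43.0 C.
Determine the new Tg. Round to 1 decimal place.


New Tg = 128 + 43.0
= 171.0 C

171.0


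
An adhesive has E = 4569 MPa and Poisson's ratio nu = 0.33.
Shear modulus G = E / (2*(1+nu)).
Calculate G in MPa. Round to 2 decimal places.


G = 4569 / (2*(1+0.33))
= 4569 / 2.66
= 1717.67 MPa

1717.67


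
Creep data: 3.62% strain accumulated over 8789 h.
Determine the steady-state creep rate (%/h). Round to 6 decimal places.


Rate = 3.62 / 8789 = 0.000412 %/h

0.000412


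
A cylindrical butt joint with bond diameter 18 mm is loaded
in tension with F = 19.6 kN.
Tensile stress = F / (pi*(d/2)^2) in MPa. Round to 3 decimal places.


Area = pi * (18/2)^2 = 254.4690 mm^2
Stress = 19.6*1000 / 254.4690
= 77.023 MPa

77.023


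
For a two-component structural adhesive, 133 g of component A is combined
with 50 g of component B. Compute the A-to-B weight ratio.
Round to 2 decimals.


Weight ratio A:B = 133 / 50
= 2.66

2.66


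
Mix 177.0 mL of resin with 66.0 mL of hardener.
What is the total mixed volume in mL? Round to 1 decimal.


Total = 177.0 + 66.0 = 243.0 mL

243.0


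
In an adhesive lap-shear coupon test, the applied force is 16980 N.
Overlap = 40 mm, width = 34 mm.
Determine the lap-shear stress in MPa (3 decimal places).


stress = F / (overlap * width)
= 16980 / (40 * 34)
= 12.485 MPa

12.485


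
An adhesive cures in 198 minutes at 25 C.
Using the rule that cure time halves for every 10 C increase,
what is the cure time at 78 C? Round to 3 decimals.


Factor = 2^((78 - 25) / 10) = 39.3966
Cure time = 198 / 39.3966
= 5.026 minutes

5.026


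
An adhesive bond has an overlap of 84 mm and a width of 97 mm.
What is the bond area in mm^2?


Bond area = overlap * width
= 84 * 97
= 8148 mm^2

8148


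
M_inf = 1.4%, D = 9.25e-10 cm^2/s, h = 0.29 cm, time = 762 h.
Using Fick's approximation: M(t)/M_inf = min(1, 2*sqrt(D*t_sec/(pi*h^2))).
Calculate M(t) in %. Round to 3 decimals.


t = 2743200 s
ratio = min(1, 2*sqrt(9.25e-10*2743200/(pi*0.0841)))
= 0.196000
M(t) = 1.4 * 0.196000 = 0.274%

0.274


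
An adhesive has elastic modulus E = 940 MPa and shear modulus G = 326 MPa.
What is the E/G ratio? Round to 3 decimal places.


E/G = 940 / 326 = 2.883

2.883


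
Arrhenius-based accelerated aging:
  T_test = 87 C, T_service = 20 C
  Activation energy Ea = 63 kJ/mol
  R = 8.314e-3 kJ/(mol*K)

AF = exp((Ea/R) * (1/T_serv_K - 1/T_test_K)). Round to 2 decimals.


T_test_K = 360.15, T_serv_K = 293.15
AF = exp((63/8.314e-3) * (1/293.15 - 1/360.15))
= 122.58

122.58


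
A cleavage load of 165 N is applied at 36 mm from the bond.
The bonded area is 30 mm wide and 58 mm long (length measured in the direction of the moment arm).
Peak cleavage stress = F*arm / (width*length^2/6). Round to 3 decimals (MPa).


Moment = 165 * 36 = 5940 N*mm
Section modulus = 30 * 3364 / 6 = 100920 / 6 mm^3
Stress = 5940 / (100920 / 6) = 35640 / 100920
= 0.353 MPa

0.353


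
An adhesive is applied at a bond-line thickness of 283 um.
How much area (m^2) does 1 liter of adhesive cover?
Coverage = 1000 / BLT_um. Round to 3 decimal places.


Coverage = 1000 / 283 = 3.534 m^2

3.534


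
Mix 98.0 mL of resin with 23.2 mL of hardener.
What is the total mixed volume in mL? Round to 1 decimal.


Total = 98.0 + 23.2 = 121.2 mL

121.2


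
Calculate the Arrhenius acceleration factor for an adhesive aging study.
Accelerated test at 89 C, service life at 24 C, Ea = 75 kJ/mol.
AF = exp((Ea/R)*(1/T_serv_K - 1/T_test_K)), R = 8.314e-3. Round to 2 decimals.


T_test = 362.15 K, T_serv = 297.15 K
Ea/R = 75 / 0.008314 = 9020.93
AF = exp(9020.93 * (1/297.15 - 1/362.15))
= 232.48

232.48


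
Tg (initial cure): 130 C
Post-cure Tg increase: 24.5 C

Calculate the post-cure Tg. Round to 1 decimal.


Post-cure Tg = 130 + 24.5 = 154.5 C

154.5


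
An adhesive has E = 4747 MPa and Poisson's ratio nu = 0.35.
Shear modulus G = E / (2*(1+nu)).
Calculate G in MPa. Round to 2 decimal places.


G = 4747 / (2*(1+0.35))
= 4747 / 2.70
= 1758.15 MPa

1758.15


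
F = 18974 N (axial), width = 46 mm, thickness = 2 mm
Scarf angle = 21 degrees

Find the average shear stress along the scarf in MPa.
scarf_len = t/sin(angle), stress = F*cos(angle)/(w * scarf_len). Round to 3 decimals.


scarf_len = 2/sin(21 deg) = 5.5809
cos(21 deg) = 0.933580
stress = 18974*0.933580/(46*5.5809) = 69.000 MPa

69.000


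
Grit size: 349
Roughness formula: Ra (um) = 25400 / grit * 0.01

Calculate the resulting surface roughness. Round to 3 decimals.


Ra = 25400 / 349 * 0.01
= 0.728 um

0.728


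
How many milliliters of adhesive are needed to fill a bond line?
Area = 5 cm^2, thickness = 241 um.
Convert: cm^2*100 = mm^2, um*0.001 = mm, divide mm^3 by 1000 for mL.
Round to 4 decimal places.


= (5 * 100) * (241 * 0.001) / 1000
= 0.1205 mL

0.1205


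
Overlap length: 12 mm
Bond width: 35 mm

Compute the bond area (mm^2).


Bond area = 12 * 35 = 420 mm^2

420


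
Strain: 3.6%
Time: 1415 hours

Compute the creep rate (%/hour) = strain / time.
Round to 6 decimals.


Creep rate = 3.6 / 1415
= 0.002544 %/h

0.002544


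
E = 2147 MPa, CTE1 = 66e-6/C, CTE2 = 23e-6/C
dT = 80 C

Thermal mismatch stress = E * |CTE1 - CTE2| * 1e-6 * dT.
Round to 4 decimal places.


= 2147 * 43e-6 * 80
= 7.3857 MPa

7.3857


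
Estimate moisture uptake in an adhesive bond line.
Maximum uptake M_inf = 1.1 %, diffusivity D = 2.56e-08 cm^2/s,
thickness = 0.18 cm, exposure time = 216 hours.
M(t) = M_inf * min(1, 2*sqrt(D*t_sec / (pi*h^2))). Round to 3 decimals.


Convert time: 216 h = 777600 s
ratio = min(1, 2*sqrt(2.56e-08*777600/(pi*0.18^2)))
= 0.884465
M(t) = 1.1 * 0.884465 = 0.973%

0.973


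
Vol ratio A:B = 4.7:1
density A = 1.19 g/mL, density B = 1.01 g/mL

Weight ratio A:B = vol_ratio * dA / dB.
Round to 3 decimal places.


Weight ratio = 4.7 * 1.19 / 1.01
= 5.538

5.538


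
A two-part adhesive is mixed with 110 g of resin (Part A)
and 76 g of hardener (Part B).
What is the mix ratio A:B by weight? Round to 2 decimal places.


Mix ratio = mass_A / mass_B
= 110 / 76
= 1.45

1.45


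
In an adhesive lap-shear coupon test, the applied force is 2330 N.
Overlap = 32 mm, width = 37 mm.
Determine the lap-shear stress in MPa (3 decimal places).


stress = F / (overlap * width)
= 2330 / (32 * 37)
= 1.968 MPa

1.968


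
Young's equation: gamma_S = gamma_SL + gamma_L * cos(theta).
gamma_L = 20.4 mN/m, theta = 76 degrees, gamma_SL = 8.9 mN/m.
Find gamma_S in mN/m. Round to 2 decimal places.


cos(76 deg) = 0.241922
gamma_S = 8.9 + 20.4 * 0.241922
= 13.84 mN/m

13.84


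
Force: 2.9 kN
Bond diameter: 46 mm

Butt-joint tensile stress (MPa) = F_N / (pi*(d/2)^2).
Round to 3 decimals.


F_N = 2.9 * 1000 = 2900.0 N
A = pi*(23.0)^2 = 1661.9025 mm^2
stress = 2900.0 / 1661.9025 = 1.745 MPa

1.745


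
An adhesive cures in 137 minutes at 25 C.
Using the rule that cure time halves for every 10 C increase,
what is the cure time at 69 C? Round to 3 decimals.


Factor = 2^((69 - 25) / 10) = 21.1121
Cure time = 137 / 21.1121
= 6.489 minutes

6.489


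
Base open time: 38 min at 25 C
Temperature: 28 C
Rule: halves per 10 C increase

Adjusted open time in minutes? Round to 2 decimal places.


Acceleration = 2^((28-25)/10) = 1.2311
Open time = 38 / 1.2311 = 30.87 min

30.87


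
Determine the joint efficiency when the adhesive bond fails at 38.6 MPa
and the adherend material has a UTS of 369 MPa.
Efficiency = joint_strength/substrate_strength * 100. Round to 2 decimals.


Joint efficiency = 38.6 / 369 * 100
= 10.46%

10.46


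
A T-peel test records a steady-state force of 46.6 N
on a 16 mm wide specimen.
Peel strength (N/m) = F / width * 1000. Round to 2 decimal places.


Peel strength = 46.6 / 16 * 1000
= 2912.50 N/m

2912.50


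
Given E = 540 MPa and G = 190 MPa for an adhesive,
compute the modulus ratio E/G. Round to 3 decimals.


E/G ratio = 540 / 190 = 2.842

2.842


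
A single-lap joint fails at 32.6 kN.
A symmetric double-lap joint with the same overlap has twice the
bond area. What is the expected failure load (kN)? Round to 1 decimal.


Double-lap load = 2 * 32.6 = 65.2 kN

65.2


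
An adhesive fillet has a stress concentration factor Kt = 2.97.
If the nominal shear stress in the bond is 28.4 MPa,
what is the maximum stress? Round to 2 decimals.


Max stress = 28.4 * 2.97 = 84.35 MPa

84.35


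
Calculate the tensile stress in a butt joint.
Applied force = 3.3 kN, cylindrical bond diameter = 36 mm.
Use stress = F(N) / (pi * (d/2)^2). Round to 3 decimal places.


A = pi * 18.0^2 = 1017.8760 mm^2
sigma = 3300.0 / 1017.8760 = 3.242 MPa

3.242


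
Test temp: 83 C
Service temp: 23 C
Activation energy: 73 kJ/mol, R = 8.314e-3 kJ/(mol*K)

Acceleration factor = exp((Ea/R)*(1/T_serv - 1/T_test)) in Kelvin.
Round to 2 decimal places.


AF = exp((73/0.008314)*(1/296.15 - 1/356.15))
= 147.65

147.65


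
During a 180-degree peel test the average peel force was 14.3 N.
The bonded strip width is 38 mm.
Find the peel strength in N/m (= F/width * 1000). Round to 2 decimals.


Peel strength = F/width * 1000
= 14.3 / 38 * 1000
= 376.32 N/m

376.32


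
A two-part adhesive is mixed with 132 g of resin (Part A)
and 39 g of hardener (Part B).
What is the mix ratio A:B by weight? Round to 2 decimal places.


Mix ratio = mass_A / mass_B
= 132 / 39
= 3.38

3.38


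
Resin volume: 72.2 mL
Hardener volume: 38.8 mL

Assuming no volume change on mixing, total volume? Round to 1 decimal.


V_total = 72.2 + 38.8 = 111.0 mL

111.0


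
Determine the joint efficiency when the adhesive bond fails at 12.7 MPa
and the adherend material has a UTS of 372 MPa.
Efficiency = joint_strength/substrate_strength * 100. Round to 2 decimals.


Joint efficiency = 12.7 / 372 * 100
= 3.41%

3.41


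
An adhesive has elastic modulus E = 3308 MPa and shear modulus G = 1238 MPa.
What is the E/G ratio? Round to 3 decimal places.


E/G = 3308 / 1238 = 2.672

2.672


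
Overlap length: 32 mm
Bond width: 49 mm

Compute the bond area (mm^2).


Bond area = 32 * 49 = 1568 mm^2

1568


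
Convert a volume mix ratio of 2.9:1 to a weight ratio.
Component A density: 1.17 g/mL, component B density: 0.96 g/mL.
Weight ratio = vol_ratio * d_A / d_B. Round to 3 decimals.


= 2.9 * 1.17 / 0.96 = 3.534

3.534


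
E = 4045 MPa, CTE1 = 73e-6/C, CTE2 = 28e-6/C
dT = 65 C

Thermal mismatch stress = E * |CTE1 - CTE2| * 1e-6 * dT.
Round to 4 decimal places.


= 4045 * 45e-6 * 65
= 11.8316 MPa

11.8316


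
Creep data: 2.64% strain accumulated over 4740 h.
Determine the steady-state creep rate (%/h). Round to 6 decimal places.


Rate = 2.64 / 4740 = 0.000557 %/h

0.000557


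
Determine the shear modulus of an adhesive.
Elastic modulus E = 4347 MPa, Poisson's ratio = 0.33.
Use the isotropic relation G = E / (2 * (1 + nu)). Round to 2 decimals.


G = 4347 / (2*(1+0.33)) = 4347 / 2.66
= 1634.21 MPa

1634.21


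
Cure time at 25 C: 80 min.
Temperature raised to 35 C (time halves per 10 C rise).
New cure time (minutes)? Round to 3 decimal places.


Acceleration factor = 2^(10/10) = 2.0000
New time = 80 / 2.0000 = 40.000 min

40.000


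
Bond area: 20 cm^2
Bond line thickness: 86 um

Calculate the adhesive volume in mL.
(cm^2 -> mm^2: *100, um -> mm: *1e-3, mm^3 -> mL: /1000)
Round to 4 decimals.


V = 20*100 * 86*1e-3 / 1000
= 0.1720 mL

0.1720


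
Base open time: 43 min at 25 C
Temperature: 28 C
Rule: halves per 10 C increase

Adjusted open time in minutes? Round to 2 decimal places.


Acceleration = 2^((28-25)/10) = 1.2311
Open time = 43 / 1.2311 = 34.93 min

34.93


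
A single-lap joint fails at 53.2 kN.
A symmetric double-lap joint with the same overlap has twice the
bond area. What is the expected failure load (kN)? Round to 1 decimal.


Double-lap load = 2 * 53.2 = 106.4 kN

106.4


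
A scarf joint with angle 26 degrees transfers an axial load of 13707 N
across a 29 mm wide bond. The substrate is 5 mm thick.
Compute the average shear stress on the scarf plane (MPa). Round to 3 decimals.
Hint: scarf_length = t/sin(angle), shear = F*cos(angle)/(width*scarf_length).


scarf_length = 5 / sin(26 deg) = 11.4059 mm
cos(26 deg) = 0.898794
shear stress = 13707 * 0.898794 / (29 * 11.4059)
= 37.246 MPa

37.246


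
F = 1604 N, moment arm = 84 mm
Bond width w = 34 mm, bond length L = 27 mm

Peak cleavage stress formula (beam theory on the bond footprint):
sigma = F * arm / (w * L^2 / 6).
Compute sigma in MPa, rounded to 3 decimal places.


sigma = (1604 * 84) / (34 * 729 / 6)
= 134736 * 6 / 24786
= 808416 / 24786
= 32.616 MPa

32.616


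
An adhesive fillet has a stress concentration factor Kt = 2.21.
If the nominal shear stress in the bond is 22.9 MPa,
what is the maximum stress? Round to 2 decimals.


Max stress = 22.9 * 2.21 = 50.61 MPa

50.61


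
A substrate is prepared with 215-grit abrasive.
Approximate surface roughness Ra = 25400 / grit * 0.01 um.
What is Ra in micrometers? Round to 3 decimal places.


Ra = 25400 / 215 * 0.01 = 1.181 um

1.181


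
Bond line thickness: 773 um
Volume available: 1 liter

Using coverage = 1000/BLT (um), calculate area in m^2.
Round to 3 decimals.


1 L = 1e6 mm^3, thickness = 773 um = 0.773 mm
Area = 1e6 / 0.773 mm^2 = (1e6 / 0.773) / 1e6 m^2 = 1000 / 773 m^2
= 1.294 m^2

1.294


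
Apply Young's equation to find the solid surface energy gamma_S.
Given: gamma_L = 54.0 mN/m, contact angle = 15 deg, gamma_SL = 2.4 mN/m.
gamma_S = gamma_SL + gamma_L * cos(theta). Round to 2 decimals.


theta_rad = 15 * pi/180 = 0.261799
gamma_S = 2.4 + 54.0 * cos(0.261799)
= 54.56 mN/m

54.56


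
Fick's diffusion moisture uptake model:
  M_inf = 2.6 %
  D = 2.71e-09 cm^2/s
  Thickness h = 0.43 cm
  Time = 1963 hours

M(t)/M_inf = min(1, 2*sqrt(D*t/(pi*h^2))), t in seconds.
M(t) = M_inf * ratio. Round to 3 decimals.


t_sec = 1963 * 3600 = 7066800
ratio = 2*sqrt(2.71e-09*7066800/(pi*0.43^2))
= min(1, 0.363147)
= 0.363147
M(t) = 2.6 * 0.363147 = 0.944 %

0.944


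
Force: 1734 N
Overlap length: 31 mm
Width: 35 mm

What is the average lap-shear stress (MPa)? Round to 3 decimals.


Average shear stress = F / (overlap * width)
= 1734 / (31 * 35)
= 1.598 MPa

1.598


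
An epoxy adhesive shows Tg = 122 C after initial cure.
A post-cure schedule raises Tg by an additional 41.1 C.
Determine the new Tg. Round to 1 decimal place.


New Tg = 122 + 41.1
= 163.1 C

163.1


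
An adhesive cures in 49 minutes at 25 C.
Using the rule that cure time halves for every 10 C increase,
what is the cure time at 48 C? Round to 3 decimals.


Factor = 2^((48 - 25) / 10) = 4.9246
Cure time = 49 / 4.9246
= 9.950 minutes

9.950


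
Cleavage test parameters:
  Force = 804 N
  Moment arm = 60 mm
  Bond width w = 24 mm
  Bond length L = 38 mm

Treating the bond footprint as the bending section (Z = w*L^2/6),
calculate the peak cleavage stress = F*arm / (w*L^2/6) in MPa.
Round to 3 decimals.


M = 804 * 60 = 48240 N*mm
Z = 24 * 38^2 / 6 = 34656 / 6 mm^3
sigma = M / Z = 6 * 48240 / 34656 = 289440 / 34656
= 8.352 MPa

8.352


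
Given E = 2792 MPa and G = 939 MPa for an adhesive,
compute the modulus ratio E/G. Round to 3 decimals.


E/G ratio = 2792 / 939 = 2.973

2.973


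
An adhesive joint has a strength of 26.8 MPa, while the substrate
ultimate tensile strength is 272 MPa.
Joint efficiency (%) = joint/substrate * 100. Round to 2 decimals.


Efficiency = 26.8 / 272 * 100
= 9.85%

9.85


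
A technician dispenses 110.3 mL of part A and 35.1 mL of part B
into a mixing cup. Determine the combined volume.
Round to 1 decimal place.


Combined volume = 110.3 + 35.1
= 145.4 mL

145.4


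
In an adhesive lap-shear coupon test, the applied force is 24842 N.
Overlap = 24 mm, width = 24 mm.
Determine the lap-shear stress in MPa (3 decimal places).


stress = F / (overlap * width)
= 24842 / (24 * 24)
= 43.128 MPa

43.128


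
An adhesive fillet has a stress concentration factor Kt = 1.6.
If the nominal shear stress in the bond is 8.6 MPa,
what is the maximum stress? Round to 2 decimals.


Max stress = 8.6 * 1.6 = 13.76 MPa

13.76


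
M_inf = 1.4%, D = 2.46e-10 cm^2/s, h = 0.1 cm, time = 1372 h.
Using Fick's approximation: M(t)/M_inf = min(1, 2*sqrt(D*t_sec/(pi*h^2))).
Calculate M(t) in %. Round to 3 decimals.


t = 4939200 s
ratio = min(1, 2*sqrt(2.46e-10*4939200/(pi*0.0100)))
= 0.393324
M(t) = 1.4 * 0.393324 = 0.551%

0.551


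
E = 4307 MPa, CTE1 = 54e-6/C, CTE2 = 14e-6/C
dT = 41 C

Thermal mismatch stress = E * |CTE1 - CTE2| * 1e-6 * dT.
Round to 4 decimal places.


= 4307 * 40e-6 * 41
= 7.0635 MPa

7.0635


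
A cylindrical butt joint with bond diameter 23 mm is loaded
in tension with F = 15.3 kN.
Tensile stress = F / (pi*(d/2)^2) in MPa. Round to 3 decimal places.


Area = pi * (23/2)^2 = 415.4756 mm^2
Stress = 15.3*1000 / 415.4756
= 36.825 MPa

36.825


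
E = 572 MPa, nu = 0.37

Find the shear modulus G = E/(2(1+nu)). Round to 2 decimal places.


G = 572 / (2 * 1.37)
= 208.76 MPa

208.76


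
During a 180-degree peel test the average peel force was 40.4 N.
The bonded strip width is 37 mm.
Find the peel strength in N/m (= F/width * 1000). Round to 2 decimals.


Peel strength = F/width * 1000
= 40.4 / 37 * 1000
= 1091.89 N/m

1091.89


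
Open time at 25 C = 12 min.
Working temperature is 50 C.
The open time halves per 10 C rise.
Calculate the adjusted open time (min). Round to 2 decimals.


factor = 2^((50 - 25) / 10) = 5.6569
ot = 12 / 5.6569 = 2.12 min

2.12


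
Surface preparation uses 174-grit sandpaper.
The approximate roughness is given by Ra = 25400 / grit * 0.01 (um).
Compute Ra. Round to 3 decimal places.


Ra = 25400 / 174 * 0.01
= 254 / 174
= 1.460 um

1.460


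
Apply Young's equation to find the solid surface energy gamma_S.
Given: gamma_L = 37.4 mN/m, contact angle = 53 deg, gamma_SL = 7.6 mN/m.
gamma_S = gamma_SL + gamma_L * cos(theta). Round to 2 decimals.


theta_rad = 53 * pi/180 = 0.925025
gamma_S = 7.6 + 37.4 * cos(0.925025)
= 30.11 mN/m

30.11


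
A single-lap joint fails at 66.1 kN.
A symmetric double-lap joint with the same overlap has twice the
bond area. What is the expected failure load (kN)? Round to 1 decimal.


Double-lap load = 2 * 66.1 = 132.2 kN

132.2


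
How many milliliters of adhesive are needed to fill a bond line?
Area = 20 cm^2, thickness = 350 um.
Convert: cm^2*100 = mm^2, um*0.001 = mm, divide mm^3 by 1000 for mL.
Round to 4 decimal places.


= (20 * 100) * (350 * 0.001) / 1000
= 0.7000 mL

0.7000


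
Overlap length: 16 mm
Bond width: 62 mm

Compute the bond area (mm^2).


Bond area = 16 * 62 = 992 mm^2

992


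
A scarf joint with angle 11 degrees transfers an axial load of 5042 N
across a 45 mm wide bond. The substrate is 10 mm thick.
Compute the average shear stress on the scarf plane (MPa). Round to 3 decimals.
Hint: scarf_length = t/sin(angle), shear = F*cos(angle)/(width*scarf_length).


scarf_length = 10 / sin(11 deg) = 52.4084 mm
cos(11 deg) = 0.981627
shear stress = 5042 * 0.981627 / (45 * 52.4084)
= 2.099 MPa

2.099


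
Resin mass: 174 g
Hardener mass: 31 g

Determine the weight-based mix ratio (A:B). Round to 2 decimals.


Ratio = 174 / 31 = 5.61

5.61


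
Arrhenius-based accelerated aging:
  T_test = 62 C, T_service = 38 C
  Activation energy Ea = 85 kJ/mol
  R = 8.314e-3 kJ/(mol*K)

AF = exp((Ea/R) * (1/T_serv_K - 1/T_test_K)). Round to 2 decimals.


T_test_K = 335.15, T_serv_K = 311.15
AF = exp((85/8.314e-3) * (1/311.15 - 1/335.15))
= 10.52

10.52


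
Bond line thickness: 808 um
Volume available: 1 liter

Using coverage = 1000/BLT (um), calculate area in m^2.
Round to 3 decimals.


1 L = 1e6 mm^3, thickness = 808 um = 0.808 mm
Area = 1e6 / 0.808 mm^2 = (1e6 / 0.808) / 1e6 m^2 = 1000 / 808 m^2
= 1.238 m^2

1.238


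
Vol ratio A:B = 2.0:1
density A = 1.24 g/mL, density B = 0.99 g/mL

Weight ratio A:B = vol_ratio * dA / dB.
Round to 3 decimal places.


Weight ratio = 2.0 * 1.24 / 0.99
= 2.505

2.505


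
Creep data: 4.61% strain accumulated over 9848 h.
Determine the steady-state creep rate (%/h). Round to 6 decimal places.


Rate = 4.61 / 9848 = 0.000468 %/h

0.000468


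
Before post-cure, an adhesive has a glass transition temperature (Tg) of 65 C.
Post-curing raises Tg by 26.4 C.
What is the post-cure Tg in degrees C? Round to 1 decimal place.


Tg_post = Tg_base + delta_Tg
= 65 + 26.4
= 91.4 C

91.4


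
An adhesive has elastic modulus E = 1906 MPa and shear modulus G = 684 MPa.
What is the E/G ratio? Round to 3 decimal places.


E/G = 1906 / 684 = 2.787

2.787


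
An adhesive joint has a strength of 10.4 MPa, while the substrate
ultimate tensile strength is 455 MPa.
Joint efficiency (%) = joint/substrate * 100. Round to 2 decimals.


Efficiency = 10.4 / 455 * 100
= 2.29%

2.29


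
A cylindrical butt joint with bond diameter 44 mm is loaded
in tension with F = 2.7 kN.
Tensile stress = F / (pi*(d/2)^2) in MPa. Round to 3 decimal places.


Area = pi * (44/2)^2 = 1520.5308 mm^2
Stress = 2.7*1000 / 1520.5308
= 1.776 MPa

1.776


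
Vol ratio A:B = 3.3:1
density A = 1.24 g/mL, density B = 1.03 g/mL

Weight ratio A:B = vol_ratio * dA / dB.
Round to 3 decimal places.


Weight ratio = 3.3 * 1.24 / 1.03
= 3.973

3.973


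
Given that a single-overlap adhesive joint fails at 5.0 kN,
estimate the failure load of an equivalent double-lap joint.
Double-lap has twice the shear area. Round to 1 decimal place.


Double-lap factor = 2
Expected load = 5.0 * 2 = 10.0 kN

10.0


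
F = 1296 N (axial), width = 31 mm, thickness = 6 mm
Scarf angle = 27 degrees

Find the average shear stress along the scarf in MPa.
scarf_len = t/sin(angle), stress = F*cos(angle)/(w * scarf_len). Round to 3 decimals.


scarf_len = 6/sin(27 deg) = 13.2161
cos(27 deg) = 0.891007
stress = 1296*0.891007/(31*13.2161) = 2.819 MPa

2.819


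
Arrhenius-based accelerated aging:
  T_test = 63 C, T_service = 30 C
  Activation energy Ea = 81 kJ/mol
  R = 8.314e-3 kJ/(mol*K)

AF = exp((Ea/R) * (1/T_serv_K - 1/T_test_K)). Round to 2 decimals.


T_test_K = 336.15, T_serv_K = 303.15
AF = exp((81/8.314e-3) * (1/303.15 - 1/336.15))
= 23.45

23.45


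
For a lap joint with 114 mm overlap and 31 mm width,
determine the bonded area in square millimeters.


Area = 114 * 31 = 3534 mm^2

3534


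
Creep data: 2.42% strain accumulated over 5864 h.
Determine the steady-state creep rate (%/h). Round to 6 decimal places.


Rate = 2.42 / 5864 = 0.000413 %/h

0.000413


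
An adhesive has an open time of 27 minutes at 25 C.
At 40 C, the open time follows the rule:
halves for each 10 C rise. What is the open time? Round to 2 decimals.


Factor = 2^((40-25)/10) = 2.8284
Open time = 27 / 2.8284 = 9.55 min

9.55


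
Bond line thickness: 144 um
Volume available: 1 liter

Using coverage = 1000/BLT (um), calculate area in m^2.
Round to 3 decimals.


1 L = 1e6 mm^3, thickness = 144 um = 0.144 mm
Area = 1e6 / 0.144 mm^2 = (1e6 / 0.144) / 1e6 m^2 = 1000 / 144 m^2
= 6.944 m^2

6.944


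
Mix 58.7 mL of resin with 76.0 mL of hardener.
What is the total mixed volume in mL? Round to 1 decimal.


Total = 58.7 + 76.0 = 134.7 mL

134.7


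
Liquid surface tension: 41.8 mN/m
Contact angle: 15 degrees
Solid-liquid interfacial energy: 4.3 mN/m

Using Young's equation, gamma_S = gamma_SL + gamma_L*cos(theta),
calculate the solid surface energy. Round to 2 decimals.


gamma_S = 4.3 + 41.8 * cos(15)
= 44.68 mN/m

44.68


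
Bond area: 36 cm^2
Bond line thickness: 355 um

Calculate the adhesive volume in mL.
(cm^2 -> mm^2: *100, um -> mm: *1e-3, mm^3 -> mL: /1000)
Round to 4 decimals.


V = 36*100 * 355*1e-3 / 1000
= 1.2780 mL

1.2780


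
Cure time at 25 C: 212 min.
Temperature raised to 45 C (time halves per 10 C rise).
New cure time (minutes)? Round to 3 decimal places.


Acceleration factor = 2^(20/10) = 4.0000
New time = 212 / 4.0000 = 53.000 min

53.000


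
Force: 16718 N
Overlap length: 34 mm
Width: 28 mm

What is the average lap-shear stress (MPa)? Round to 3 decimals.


Average shear stress = F / (overlap * width)
= 16718 / (34 * 28)
= 17.561 MPa

17.561


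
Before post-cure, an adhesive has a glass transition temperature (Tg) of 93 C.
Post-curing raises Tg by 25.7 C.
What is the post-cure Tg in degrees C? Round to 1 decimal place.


Tg_post = Tg_base + delta_Tg
= 93 + 25.7
= 118.7 C

118.7


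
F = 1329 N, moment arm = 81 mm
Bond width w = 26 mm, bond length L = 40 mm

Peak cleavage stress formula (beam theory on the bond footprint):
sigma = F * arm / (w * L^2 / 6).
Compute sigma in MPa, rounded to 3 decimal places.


sigma = (1329 * 81) / (26 * 1600 / 6)
= 107649 * 6 / 41600
= 645894 / 41600
= 15.526 MPa

15.526


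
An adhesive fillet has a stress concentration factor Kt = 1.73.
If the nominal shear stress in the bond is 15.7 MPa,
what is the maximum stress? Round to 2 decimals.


Max stress = 15.7 * 1.73 = 27.16 MPa

27.16


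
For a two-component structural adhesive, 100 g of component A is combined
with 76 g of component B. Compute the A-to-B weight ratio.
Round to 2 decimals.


Weight ratio A:B = 100 / 76
= 1.32

1.32


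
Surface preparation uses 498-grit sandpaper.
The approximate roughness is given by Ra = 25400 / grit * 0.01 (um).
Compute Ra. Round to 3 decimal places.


Ra = 25400 / 498 * 0.01
= 254 / 498
= 0.510 um

0.510


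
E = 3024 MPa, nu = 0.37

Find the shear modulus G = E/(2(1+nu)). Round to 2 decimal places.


G = 3024 / (2 * 1.37)
= 1103.65 MPa

1103.65


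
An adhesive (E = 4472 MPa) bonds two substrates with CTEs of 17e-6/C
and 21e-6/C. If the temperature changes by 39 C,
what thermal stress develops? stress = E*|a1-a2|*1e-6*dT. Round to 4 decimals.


Stress = 4472 * |17 - 21| * 1e-6 * 39
= 0.6976 MPa

0.6976


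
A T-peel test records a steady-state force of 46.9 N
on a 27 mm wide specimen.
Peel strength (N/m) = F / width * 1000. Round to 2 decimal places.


Peel strength = 46.9 / 27 * 1000
= 1737.04 N/m

1737.04


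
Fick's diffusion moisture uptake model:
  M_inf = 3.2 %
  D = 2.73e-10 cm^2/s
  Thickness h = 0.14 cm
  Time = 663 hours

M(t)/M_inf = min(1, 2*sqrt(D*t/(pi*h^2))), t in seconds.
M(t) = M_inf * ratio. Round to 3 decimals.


t_sec = 663 * 3600 = 2386800
ratio = 2*sqrt(2.73e-10*2386800/(pi*0.14^2))
= min(1, 0.205739)
= 0.205739
M(t) = 3.2 * 0.205739 = 0.658 %

0.658


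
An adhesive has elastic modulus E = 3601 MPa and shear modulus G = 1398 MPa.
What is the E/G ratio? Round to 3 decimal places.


E/G = 3601 / 1398 = 2.576

2.576


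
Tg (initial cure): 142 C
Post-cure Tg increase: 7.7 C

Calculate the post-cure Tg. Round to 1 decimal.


Post-cure Tg = 142 + 7.7 = 149.7 C

149.7


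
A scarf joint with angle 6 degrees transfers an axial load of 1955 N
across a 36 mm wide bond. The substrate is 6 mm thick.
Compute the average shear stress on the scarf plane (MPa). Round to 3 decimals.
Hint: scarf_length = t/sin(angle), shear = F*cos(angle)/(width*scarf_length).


scarf_length = 6 / sin(6 deg) = 57.4006 mm
cos(6 deg) = 0.994522
shear stress = 1955 * 0.994522 / (36 * 57.4006)
= 0.941 MPa

0.941


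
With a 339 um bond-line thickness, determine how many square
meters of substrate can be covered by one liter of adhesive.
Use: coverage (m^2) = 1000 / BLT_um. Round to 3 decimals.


Coverage = 1000 / 339 = 2.950 m^2

2.950


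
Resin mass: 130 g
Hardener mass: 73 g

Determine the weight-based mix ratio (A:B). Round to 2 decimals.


Ratio = 130 / 73 = 1.78

1.78


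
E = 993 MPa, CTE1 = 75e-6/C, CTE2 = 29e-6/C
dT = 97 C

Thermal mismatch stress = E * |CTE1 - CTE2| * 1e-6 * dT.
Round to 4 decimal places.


= 993 * 46e-6 * 97
= 4.4308 MPa

4.4308


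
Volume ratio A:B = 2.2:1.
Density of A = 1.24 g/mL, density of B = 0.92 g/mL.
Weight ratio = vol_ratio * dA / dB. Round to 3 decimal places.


Wt ratio = 2.2 * 1.24 / 0.92
= 2.965

2.965


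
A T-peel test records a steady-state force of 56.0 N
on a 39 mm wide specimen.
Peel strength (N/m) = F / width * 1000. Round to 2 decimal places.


Peel strength = 56.0 / 39 * 1000
= 1435.90 N/m

1435.90


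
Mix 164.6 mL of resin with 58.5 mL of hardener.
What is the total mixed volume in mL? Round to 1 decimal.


Total = 164.6 + 58.5 = 223.1 mL

223.1


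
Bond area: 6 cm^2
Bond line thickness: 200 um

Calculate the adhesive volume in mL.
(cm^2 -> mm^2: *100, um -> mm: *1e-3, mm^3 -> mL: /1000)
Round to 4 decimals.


V = 6*100 * 200*1e-3 / 1000
= 0.1200 mL

0.1200


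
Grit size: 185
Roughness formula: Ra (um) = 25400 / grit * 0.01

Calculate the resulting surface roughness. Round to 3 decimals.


Ra = 25400 / 185 * 0.01
= 1.373 um

1.373


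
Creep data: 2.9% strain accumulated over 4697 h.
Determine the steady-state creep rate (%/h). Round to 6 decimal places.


Rate = 2.9 / 4697 = 0.000617 %/h

0.000617


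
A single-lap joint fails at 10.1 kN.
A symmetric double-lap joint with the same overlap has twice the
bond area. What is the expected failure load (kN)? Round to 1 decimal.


Double-lap load = 2 * 10.1 = 20.2 kN

20.2


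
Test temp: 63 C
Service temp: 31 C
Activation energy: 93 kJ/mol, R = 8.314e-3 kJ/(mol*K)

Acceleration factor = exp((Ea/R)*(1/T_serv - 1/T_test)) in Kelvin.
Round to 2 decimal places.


AF = exp((93/0.008314)*(1/304.15 - 1/336.15))
= 33.15

33.15


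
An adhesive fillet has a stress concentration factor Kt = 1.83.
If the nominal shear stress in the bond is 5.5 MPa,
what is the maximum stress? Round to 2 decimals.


Max stress = 5.5 * 1.83 = 10.07 MPa

10.07


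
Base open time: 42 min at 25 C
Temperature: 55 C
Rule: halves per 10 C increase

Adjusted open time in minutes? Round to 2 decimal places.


Acceleration = 2^((55-25)/10) = 8.0000
Open time = 42 / 8.0000 = 5.25 min

5.25


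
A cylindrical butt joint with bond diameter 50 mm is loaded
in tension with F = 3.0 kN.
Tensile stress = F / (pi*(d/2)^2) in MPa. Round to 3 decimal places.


Area = pi * (50/2)^2 = 1963.4954 mm^2
Stress = 3.0*1000 / 1963.4954
= 1.528 MPa

1.528


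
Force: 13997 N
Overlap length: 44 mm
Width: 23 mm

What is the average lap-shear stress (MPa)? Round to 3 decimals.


Average shear stress = F / (overlap * width)
= 13997 / (44 * 23)
= 13.831 MPa

13.831


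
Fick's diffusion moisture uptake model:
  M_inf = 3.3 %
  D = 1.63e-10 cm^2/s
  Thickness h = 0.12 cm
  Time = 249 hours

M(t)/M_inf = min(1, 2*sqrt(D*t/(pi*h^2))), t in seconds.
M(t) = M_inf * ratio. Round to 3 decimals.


t_sec = 249 * 3600 = 896400
ratio = 2*sqrt(1.63e-10*896400/(pi*0.12^2))
= min(1, 0.113663)
= 0.113663
M(t) = 3.3 * 0.113663 = 0.375 %

0.375


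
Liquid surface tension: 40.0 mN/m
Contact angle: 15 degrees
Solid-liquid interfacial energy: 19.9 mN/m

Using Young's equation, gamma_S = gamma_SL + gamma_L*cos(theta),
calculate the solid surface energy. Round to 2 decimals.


gamma_S = 19.9 + 40.0 * cos(15)
= 58.54 mN/m

58.54


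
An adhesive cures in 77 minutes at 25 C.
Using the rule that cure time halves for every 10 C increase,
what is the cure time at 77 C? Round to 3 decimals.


Factor = 2^((77 - 25) / 10) = 36.7583
Cure time = 77 / 36.7583
= 2.095 minutes

2.095


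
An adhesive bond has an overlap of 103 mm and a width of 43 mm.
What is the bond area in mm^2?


Bond area = overlap * width
= 103 * 43
= 4429 mm^2

4429


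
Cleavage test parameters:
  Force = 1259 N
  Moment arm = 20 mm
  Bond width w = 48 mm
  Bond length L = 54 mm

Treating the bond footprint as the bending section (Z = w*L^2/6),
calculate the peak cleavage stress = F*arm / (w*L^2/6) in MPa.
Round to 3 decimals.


M = 1259 * 20 = 25180 N*mm
Z = 48 * 54^2 / 6 = 139968 / 6 mm^3
sigma = M / Z = 6 * 25180 / 139968 = 151080 / 139968
= 1.079 MPa

1.079


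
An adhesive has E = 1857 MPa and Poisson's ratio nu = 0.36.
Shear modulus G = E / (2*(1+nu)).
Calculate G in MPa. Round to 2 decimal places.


G = 1857 / (2*(1+0.36))
= 1857 / 2.72
= 682.72 MPa

682.72


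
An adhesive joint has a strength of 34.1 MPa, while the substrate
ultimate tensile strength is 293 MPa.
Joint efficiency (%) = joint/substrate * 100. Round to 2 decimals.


Efficiency = 34.1 / 293 * 100
= 11.64%

11.64


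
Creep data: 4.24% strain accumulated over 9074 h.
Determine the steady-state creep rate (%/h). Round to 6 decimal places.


Rate = 4.24 / 9074 = 0.000467 %/h

0.000467


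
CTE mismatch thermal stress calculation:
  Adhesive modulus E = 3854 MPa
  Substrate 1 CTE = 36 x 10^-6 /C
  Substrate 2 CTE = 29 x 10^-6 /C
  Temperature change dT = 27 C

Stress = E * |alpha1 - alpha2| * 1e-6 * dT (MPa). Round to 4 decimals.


delta_alpha = |36 - 29| = 7 x 10^-6/C
Stress = 3854 * 7e-6 * 27
= 0.7284 MPa

0.7284


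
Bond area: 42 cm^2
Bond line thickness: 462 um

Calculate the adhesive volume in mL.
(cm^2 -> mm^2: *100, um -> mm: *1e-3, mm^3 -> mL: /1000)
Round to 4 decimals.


V = 42*100 * 462*1e-3 / 1000
= 1.9404 mL

1.9404


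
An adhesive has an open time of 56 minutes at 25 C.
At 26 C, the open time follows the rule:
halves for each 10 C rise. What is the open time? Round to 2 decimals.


Factor = 2^((26-25)/10) = 1.0718
Open time = 56 / 1.0718 = 52.25 min

52.25


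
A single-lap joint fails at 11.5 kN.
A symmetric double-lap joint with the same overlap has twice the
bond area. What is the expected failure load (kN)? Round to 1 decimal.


Double-lap load = 2 * 11.5 = 23.0 kN

23.0


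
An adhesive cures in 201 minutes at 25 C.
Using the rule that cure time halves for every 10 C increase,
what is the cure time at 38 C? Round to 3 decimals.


Factor = 2^((38 - 25) / 10) = 2.4623
Cure time = 201 / 2.4623
= 81.631 minutes

81.631


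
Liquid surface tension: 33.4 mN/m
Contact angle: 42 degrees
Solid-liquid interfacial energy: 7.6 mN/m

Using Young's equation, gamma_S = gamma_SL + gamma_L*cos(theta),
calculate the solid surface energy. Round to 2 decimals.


gamma_S = 7.6 + 33.4 * cos(42)
= 32.42 mN/m

32.42


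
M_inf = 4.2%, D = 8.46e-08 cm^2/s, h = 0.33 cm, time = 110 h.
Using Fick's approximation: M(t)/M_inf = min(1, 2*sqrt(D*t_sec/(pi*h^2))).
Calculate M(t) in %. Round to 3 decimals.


t = 396000 s
ratio = min(1, 2*sqrt(8.46e-08*396000/(pi*0.1089)))
= 0.625855
M(t) = 4.2 * 0.625855 = 2.629%

2.629
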